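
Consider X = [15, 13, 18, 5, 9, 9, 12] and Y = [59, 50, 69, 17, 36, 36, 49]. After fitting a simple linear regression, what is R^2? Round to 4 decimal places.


After computing the OLS fit (b0=-0.5806, b1=3.9514):
SSres = 14.5934, SStot = 1758.8571.
R^2 = 1 - 14.5934/1758.8571 = 0.9917.

0.9917


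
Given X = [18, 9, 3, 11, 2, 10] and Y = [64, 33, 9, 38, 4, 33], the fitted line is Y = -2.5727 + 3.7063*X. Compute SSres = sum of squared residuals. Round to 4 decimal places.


For each point, residual = actual - predicted.
Residuals: [-0.1407, 2.2160, 0.4538, -0.1966, -0.8399, -1.4903].
Sum of squared residuals = 8.1015.

8.1015


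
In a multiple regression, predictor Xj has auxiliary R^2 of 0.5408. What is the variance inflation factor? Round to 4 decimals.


Denominator: 1 - 0.5408 = 0.4592.
VIF = 1 / 0.4592 = 2.1777.

2.1777


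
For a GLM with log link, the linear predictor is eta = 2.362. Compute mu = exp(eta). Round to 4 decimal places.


mu = exp(eta) = exp(2.362).
= 10.6122.

10.6122


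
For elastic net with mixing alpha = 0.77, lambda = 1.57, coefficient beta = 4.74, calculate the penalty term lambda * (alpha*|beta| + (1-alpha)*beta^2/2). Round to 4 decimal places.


alpha * |beta| = 0.77 * 4.74 = 3.6498.
(1-alpha) * beta^2/2 = 0.23 * 22.4676/2 = 2.5838.
Total = 1.57 * (3.6498 + 2.5838) = 9.7867.

9.7867


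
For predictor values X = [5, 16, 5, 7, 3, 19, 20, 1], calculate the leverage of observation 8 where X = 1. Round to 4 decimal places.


Compute xbar = 9.5000 with n = 8 observations.
SXX = 404.0000.
Leverage = 1/8 + (1 - 9.5000)^2/404.0000 = 0.3038.

0.3038


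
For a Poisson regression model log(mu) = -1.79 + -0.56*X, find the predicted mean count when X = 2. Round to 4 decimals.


Linear predictor: eta = -1.79 + (-0.56)(2) = -2.9100.
Expected count: mu = exp(-2.9100) = 0.0545.

0.0545


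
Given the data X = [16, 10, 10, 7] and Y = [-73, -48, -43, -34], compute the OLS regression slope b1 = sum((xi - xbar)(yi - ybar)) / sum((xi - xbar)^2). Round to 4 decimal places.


First compute the means: xbar = 10.7500, ybar = -49.5000.
Then S_xx = sum((xi - xbar)^2) = 42.7500.
S_xy = sum((xi - xbar)(yi - ybar)) = -187.5000.
b1 = S_xy / S_xx = -187.5000 / 42.7500 = -4.3860.

-4.3860


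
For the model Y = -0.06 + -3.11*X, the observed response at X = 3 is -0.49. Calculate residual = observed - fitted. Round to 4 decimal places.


Predicted = -0.06 + -3.11 * 3 = -9.3900.
Residual = -0.49 - -9.3900 = 8.9000.

8.9000


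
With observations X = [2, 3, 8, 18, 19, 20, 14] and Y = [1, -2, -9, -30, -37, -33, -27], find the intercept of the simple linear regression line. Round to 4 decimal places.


First find the slope: b1 = -2.0371.
Means: xbar = 12.0000, ybar = -19.5714.
b0 = ybar - b1 * xbar = -19.5714 - -2.0371 * 12.0000 = 4.8743.

4.8743


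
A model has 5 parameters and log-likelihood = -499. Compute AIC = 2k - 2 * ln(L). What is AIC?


AIC = 2*5 - 2*(-499).
= 10 + 998 = 1008.

1008


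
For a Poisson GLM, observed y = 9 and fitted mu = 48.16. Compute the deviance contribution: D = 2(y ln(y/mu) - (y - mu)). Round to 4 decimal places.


First: ln(9/48.16) = -1.677304.
Then: 9 * -1.677304 = -15.095736.
y - mu = 9 - 48.16 = -39.16.
D = 2(-15.095736 - -39.16) = 48.128528, which rounds to 48.1285.

48.1285


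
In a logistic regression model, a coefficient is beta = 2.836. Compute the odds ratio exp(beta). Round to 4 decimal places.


exp(2.836) = 17.0474.
So the odds ratio is 17.0474.

17.0474


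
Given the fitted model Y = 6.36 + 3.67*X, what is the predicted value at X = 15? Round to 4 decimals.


Substitute X = 15 into the equation:
Y = 6.36 + 3.67 * 15 = 6.36 + 55.0500 = 61.4100.

61.4100


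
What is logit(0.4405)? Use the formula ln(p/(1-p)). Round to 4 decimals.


Compute the odds: 0.4405/0.5595 = 0.7873.
Take the natural log: ln(0.7873) = -0.2391.

-0.2391


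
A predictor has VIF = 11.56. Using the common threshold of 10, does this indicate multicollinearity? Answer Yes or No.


Check: VIF = 11.56 vs threshold = 10.
Since 11.56 >= 10, the answer is Yes.

Yes


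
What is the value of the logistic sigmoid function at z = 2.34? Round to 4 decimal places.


First, exp(-2.3400) = 0.0963.
Then sigma(z) = 1/(1 + 0.0963) = 0.9121.

0.9121


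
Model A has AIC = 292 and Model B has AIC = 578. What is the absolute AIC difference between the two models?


|AIC_A - AIC_B| = |292 - 578| = 286.
Model A is preferred (lower AIC).

286


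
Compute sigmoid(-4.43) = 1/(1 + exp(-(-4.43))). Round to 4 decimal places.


First, exp(4.4300) = 83.9314.
Then sigma(z) = 1/(1 + 83.9314) = 0.0118.

0.0118


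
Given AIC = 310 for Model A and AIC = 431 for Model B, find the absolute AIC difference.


|AIC_A - AIC_B| = |310 - 431| = 121.
Model A is preferred (lower AIC).

121


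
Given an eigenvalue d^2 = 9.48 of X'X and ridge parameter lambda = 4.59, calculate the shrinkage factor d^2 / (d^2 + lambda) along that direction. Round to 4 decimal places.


Denominator = d^2 + lambda = 9.48 + 4.59 = 14.0700.
Shrinkage = 9.48 / 14.0700 = 0.6738.

0.6738


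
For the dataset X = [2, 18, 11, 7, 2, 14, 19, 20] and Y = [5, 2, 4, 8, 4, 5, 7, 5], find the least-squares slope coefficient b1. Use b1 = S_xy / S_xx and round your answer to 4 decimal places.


First compute the means: xbar = 11.6250, ybar = 5.0000.
Then S_xx = sum((xi - xbar)^2) = 377.8750.
S_xy = sum((xi - xbar)(yi - ybar)) = -8.0000.
b1 = S_xy / S_xx = -8.0000 / 377.8750 = -0.0212.

-0.0212


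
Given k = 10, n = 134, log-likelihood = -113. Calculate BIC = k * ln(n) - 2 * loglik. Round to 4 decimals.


k * ln(n) = 10 * ln(134) = 10 * 4.897840 = 48.978400.
-2 * loglik = -2 * (-113) = 226.
BIC = 48.978400 + 226 = 274.978400, which rounds to 274.9784.

274.9784


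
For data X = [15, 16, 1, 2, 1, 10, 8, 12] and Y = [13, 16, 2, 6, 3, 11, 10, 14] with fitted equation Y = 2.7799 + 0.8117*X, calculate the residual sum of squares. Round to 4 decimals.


Compute predicted values, then residuals = yi - yhat_i.
Residuals: [-1.9554, 0.2329, -1.5916, 1.5967, -0.5916, 0.1031, 0.7265, 1.4797].
SSres = sum(residual^2) = 12.0384.

12.0384


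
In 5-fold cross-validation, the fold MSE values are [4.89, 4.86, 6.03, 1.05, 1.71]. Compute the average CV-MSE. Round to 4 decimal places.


Total MSE across folds = 18.5400.
CV-MSE = 18.5400/5 = 3.7080.

3.7080


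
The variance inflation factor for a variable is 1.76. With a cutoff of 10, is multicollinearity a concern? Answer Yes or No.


Compare VIF = 1.76 to the threshold of 10.
1.76 < 10, so the answer is No.

No


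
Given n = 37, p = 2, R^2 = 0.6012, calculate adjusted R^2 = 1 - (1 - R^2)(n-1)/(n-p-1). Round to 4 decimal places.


Plug in: Adj R^2 = 1 - (1 - 0.6012) * 36/34.
= 1 - 0.3988 * 36/34
= 1 - 14.3568 / 34
= 1 - 0.4223 = 0.5777.

0.5777


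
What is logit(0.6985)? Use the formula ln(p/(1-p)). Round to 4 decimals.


1 - p = 0.3015.
p/(1-p) = 2.3167.
logit = ln(2.3167) = 0.8402.

0.8402


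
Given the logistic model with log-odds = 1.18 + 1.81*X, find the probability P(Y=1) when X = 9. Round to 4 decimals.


Compute z = 1.18 + (1.81)(9) = 17.4700.
exp(-z) = 0.0000.
P = 1/(1 + 0.0000) = 1.0000.

1.0000


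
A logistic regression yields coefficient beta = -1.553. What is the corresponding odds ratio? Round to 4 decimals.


exp(-1.553) = 0.2116.
So the odds ratio is 0.2116.

0.2116


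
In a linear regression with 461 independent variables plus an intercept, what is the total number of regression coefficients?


Total coefficients = number of predictors + 1 (for the intercept).
= 461 + 1 = 462.

462


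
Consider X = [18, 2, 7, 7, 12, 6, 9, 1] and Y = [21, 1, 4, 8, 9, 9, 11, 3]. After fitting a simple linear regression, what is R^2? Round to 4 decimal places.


The fitted line is Y = 0.1639 + 1.0434*X.
SSres = 43.6096, SStot = 269.5000.
R^2 = 1 - SSres/SStot = 0.8382.

0.8382


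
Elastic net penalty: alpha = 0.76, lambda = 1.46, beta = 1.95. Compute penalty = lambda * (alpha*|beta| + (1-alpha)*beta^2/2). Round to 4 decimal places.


L1 component = 0.76 * |1.95| = 1.4820.
L2 component = 0.24 * 1.95^2 / 2 = 0.4563.
Penalty = 1.46 * (1.4820 + 0.4563) = 1.46 * 1.9383 = 2.8299.

2.8299


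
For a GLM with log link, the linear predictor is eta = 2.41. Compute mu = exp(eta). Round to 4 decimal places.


The inverse log link gives:
mu = exp(2.41) = 11.1340.

11.1340


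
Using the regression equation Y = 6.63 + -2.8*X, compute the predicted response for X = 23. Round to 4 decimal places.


Plug X = 23 into Y = 6.63 + -2.8*X:
Y = 6.63 + -64.4000 = -57.7700.

-57.7700


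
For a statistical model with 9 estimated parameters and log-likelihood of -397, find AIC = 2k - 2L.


AIC = 2*9 - 2*(-397).
= 18 + 794 = 812.

812


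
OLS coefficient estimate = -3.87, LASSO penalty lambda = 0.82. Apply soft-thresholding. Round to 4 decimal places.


|beta_OLS| = 3.87.
lambda = 0.82.
Since |beta| > lambda, coefficient = sign(beta)*(|beta| - lambda) = -3.0500.
Result = -3.0500.

-3.0500


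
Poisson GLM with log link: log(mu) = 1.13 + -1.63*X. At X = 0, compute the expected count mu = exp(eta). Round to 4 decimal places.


eta = 1.13 + -1.63 * 0 = 1.1300.
mu = exp(1.1300) = 3.0957.

3.0957


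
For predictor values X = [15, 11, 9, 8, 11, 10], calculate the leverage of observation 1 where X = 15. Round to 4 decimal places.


Compute xbar = 10.6667 with n = 6 observations.
SXX = 29.3333.
Leverage = 1/6 + (15 - 10.6667)^2/29.3333 = 0.8068.

0.8068


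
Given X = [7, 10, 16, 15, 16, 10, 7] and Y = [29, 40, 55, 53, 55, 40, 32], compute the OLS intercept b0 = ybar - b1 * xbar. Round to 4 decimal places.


Compute b1 = 2.7047 from the OLS formula.
With xbar = 11.5714 and ybar = 43.4286, the intercept is:
b0 = 43.4286 - 2.7047 * 11.5714 = 12.1316.

12.1316


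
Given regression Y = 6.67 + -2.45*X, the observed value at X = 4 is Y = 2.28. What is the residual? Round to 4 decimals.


Compute yhat = 6.67 + (-2.45)(4) = -3.1300.
Residual = actual - predicted = 2.28 - -3.1300 = 5.4100.

5.4100


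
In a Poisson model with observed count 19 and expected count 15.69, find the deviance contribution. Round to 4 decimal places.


y/mu = 19/15.69 = 1.210962 (approx.), and ln(19/15.69) = 0.191415.
y * ln(y/mu) = 19 * 0.191415 = 3.636885.
y - mu = 3.31.
D = 2 * (3.636885 - 3.31) = 0.653770, which rounds to 0.6538.

0.6538


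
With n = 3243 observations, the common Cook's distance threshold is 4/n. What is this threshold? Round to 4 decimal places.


The threshold is 4/n.
4/3243 = 0.0012.

0.0012


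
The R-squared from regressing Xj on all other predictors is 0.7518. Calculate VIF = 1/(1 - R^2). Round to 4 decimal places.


Using VIF = 1/(1 - R^2_j):
1 - 0.7518 = 0.2482.
VIF = 4.0290.

4.0290


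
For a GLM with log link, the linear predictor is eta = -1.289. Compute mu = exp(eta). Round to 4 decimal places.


Apply the inverse link:
mu = e^-1.289 = 0.2755.

0.2755


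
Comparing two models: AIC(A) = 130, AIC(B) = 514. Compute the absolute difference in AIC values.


Absolute difference = |130 - 514| = 384.
The model with lower AIC (A) is preferred.

384


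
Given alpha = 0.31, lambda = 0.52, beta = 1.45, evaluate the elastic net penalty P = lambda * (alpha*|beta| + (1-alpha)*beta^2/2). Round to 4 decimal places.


L1 component = 0.31 * |1.45| = 0.4495.
L2 component = 0.69 * 1.45^2 / 2 = 0.7254.
Penalty = 0.52 * (0.4495 + 0.7254) = 0.52 * 1.1749 = 0.6109.

0.6109


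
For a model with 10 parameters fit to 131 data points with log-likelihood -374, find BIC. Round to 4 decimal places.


k * ln(n) = 10 * ln(131) = 10 * 4.875197 = 48.751970.
-2 * loglik = -2 * (-374) = 748.
BIC = 48.751970 + 748 = 796.751970, which rounds to 796.7520.

796.7520


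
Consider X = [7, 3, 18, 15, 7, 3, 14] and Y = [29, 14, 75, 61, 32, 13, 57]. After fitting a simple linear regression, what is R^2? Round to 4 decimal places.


Fit the OLS line: b0 = 1.7451, b1 = 4.0117.
SSres = 8.8270.
SStot = 3544.8571.
R^2 = 1 - 8.8270/3544.8571 = 0.9975.

0.9975


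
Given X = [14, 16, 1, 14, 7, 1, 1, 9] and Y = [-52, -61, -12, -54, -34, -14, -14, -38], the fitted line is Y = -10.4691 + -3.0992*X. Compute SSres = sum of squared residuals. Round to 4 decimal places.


For each point, residual = actual - predicted.
Residuals: [1.8579, -0.9437, 1.5683, -0.1421, -1.8365, -0.4317, -0.4317, 0.3619].
Sum of squared residuals = 10.6986.

10.6986


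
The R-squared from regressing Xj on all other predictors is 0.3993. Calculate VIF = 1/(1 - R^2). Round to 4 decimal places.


VIF = 1 / (1 - 0.3993).
= 1 / 0.6007 = 1.6647.

1.6647


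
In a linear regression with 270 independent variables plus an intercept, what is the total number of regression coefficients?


Each predictor gets one coefficient, plus one intercept.
Total parameters = 270 + 1 = 271.

271


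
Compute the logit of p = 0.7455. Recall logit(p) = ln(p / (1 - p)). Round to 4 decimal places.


Compute the odds: 0.7455/0.2545 = 2.9293.
Take the natural log: ln(2.9293) = 1.0748.

1.0748


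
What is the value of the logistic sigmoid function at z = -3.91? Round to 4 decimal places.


First, exp(3.9100) = 49.8990.
Then sigma(z) = 1/(1 + 49.8990) = 0.0196.

0.0196


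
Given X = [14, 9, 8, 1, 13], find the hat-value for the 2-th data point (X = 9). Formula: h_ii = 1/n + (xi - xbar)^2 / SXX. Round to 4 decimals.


n = 5, xbar = 9.0000.
SXX = sum((xi - xbar)^2) = 106.0000.
h = 1/5 + (9 - 9.0000)^2 / 106.0000 = 0.2000.

0.2000


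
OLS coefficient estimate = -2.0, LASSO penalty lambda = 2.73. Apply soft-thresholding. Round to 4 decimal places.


Absolute value: |-2.0| = 2.0.
Compare to lambda = 2.73.
Since |beta| <= lambda, the coefficient is set to 0.

0.0000


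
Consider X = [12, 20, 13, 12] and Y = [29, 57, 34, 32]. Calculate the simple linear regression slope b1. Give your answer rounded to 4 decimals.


First compute the means: xbar = 14.2500, ybar = 38.0000.
Then S_xx = sum((xi - xbar)^2) = 44.7500.
S_xy = sum((xi - xbar)(yi - ybar)) = 148.0000.
b1 = S_xy / S_xx = 148.0000 / 44.7500 = 3.3073.

3.3073


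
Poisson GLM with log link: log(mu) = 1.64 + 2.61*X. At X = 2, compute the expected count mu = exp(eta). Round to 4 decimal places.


Compute eta = 1.64 + 2.61 * 2 = 6.8600.
Apply inverse link: mu = e^6.8600 = 953.3671.

953.3671


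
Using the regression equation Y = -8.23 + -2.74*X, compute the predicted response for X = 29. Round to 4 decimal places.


Substitute X = 29 into the equation:
Y = -8.23 + -2.74 * 29 = -8.23 + -79.4600 = -87.6900.

-87.6900


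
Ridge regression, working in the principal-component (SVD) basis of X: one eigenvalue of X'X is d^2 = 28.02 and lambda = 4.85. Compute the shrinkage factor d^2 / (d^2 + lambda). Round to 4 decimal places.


Compute the denominator: 28.02 + 4.85 = 32.8700.
Shrinkage factor = 28.02 / 32.8700 = 0.8524.

0.8524


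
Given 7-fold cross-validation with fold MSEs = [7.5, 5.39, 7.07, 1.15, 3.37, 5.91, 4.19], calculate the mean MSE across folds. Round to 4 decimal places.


Sum of fold MSEs = 34.5800.
Average = 34.5800 / 7 = 4.9400.

4.9400


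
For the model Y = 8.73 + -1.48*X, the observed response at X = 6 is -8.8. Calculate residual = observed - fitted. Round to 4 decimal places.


Predicted = 8.73 + -1.48 * 6 = -0.1500.
Residual = -8.8 - -0.1500 = -8.6500.

-8.6500


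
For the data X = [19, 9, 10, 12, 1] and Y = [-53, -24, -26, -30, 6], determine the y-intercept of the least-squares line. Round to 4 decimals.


The slope is b1 = -3.2470.
Sample means are xbar = 10.2000 and ybar = -25.4000.
Intercept: b0 = -25.4000 - (-3.2470)(10.2000) = 7.7194.

7.7194


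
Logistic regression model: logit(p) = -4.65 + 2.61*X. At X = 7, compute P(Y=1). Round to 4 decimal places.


Linear predictor: z = -4.65 + 2.61 * 7 = 13.6200.
P = 1/(1 + exp(-13.6200)) = 1/(1 + 0.0000) = 1.0000.

1.0000


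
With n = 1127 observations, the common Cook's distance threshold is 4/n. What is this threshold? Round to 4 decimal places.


Cook's distance cutoff = 4/n = 4/1127.
= 0.0035.

0.0035


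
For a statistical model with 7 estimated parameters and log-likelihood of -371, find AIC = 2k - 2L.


AIC = 2k - 2*loglik = 2(7) - 2(-371).
= 14 + 742 = 756.

756


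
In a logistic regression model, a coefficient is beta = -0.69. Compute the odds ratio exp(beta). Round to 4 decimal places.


exp(-0.69) = 0.5016.
So the odds ratio is 0.5016.

0.5016


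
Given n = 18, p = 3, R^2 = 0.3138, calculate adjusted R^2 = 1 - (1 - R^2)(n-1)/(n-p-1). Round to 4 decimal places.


Using the formula:
(1 - 0.3138) = 0.6862.
Multiply by 17/14: 0.6862 * 17 = 11.6654, then 11.6654 / 14 = 0.8332.
Adj R^2 = 1 - 0.8332 = 0.1668.

0.1668


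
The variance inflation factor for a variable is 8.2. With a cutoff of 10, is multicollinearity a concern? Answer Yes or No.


The threshold is 10.
VIF = 8.2 is < 10.
Multicollinearity indication: No.

No


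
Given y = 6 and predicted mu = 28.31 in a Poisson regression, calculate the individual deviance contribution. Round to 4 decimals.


First: ln(6/28.31) = -1.551456.
Then: 6 * -1.551456 = -9.308736.
y - mu = 6 - 28.31 = -22.31.
D = 2(-9.308736 - -22.31) = 26.002528, which rounds to 26.0025.

26.0025


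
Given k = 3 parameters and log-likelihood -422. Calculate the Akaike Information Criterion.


AIC = 2k - 2*loglik = 2(3) - 2(-422).
= 6 + 844 = 850.

850


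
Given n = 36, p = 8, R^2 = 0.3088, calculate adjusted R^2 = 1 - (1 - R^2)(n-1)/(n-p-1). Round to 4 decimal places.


Adjusted R^2 = 1 - (1 - R^2) * (n-1)/(n-p-1).
(1 - R^2) = 0.6912.
(n-1)/(n-p-1) = 35/27.
(1 - R^2) * (n-1) = 0.6912 * 35 = 24.1920.
Divide by (n-p-1): 24.1920 / 27 = 0.8960.
Adj R^2 = 1 - 0.8960 = 0.1040.

0.1040


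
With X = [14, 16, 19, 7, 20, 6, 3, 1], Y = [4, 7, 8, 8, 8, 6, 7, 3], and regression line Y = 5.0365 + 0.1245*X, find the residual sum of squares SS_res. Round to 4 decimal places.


Compute predicted values, then residuals = yi - yhat_i.
Residuals: [-2.7795, -0.0285, 0.5980, 2.0920, 0.4735, 0.2165, 1.5900, -2.1610].
SSres = sum(residual^2) = 19.9296.

19.9296


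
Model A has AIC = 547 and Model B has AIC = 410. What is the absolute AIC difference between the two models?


Compute |547 - 410| = 137.
Model B has the smaller AIC.

137


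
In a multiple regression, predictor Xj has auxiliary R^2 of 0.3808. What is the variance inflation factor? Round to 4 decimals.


Using VIF = 1/(1 - R^2_j):
1 - 0.3808 = 0.6192.
VIF = 1.6150.

1.6150


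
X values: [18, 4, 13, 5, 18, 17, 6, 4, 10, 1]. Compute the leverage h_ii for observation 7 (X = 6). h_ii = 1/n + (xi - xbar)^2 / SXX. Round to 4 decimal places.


Mean of X: xbar = 9.6000.
SXX = 378.4000.
For X = 6: h = 1/10 + (6 - 9.6000)^2/378.4000 = 0.1342.

0.1342


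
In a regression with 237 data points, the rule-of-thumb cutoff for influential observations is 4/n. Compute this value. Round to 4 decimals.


Cook's distance cutoff = 4/n = 4/237.
= 0.0169.

0.0169


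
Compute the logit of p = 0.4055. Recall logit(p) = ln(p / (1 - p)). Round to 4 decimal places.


The odds are p/(1-p) = 0.4055 / 0.5945 = 0.6821.
logit(p) = ln(0.6821) = -0.3826.

-0.3826


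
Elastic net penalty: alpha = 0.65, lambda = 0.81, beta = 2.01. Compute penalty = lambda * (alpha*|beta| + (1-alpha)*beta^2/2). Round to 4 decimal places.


alpha * |beta| = 0.65 * 2.01 = 1.3065.
(1-alpha) * beta^2/2 = 0.35 * 4.0401/2 = 0.7070.
Total = 0.81 * (1.3065 + 0.7070) = 1.6309.

1.6309


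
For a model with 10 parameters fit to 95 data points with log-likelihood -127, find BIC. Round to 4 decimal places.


k * ln(n) = 10 * ln(95) = 10 * 4.553877 = 45.538770.
-2 * loglik = -2 * (-127) = 254.
BIC = 45.538770 + 254 = 299.538770, which rounds to 299.5388.

299.5388


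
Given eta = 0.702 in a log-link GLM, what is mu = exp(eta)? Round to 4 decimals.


mu = exp(eta) = exp(0.702).
= 2.0178.

2.0178


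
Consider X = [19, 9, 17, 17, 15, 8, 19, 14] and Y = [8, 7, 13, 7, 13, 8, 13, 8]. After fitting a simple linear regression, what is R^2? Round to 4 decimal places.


Fit the OLS line: b0 = 5.2470, b1 = 0.2968.
SSres = 44.8187.
SStot = 55.8750.
R^2 = 1 - 44.8187/55.8750 = 0.1979.

0.1979


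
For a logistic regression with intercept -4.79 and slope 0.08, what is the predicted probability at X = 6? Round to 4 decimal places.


Linear predictor: z = -4.79 + 0.08 * 6 = -4.3100.
P = 1/(1 + exp(4.3100)) = 1/(1 + 74.4405) = 0.0133.

0.0133


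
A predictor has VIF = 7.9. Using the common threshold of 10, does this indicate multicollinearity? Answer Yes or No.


Check: VIF = 7.9 vs threshold = 10.
Since 7.9 < 10, the answer is No.

No


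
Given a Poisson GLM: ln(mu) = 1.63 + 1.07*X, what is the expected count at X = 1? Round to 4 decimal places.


Linear predictor: eta = 1.63 + (1.07)(1) = 2.7000.
Expected count: mu = exp(2.7000) = 14.8797.

14.8797


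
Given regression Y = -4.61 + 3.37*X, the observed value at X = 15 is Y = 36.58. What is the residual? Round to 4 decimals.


Predicted = -4.61 + 3.37 * 15 = 45.9400.
Residual = 36.58 - 45.9400 = -9.3600.

-9.3600


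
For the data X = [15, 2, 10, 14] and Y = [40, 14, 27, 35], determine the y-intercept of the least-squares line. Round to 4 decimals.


First find the slope: b1 = 1.8998.
Means: xbar = 10.2500, ybar = 29.0000.
b0 = ybar - b1 * xbar = 29.0000 - 1.8998 * 10.2500 = 9.5274.

9.5274


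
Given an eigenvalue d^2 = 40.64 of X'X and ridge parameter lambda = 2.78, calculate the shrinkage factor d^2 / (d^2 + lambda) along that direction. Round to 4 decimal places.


Compute the denominator: 40.64 + 2.78 = 43.4200.
Shrinkage factor = 40.64 / 43.4200 = 0.9360.

0.9360


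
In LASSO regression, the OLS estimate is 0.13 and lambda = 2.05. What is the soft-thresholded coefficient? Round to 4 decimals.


|beta_OLS| = 0.13.
lambda = 2.05.
Since |beta| <= lambda, the coefficient is set to 0.
Result = 0.0000.

0.0000


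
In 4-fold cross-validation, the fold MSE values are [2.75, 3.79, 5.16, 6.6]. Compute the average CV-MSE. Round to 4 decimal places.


Add all fold MSEs: 18.3000.
Divide by k = 4: 18.3000/4 = 4.5750.

4.5750


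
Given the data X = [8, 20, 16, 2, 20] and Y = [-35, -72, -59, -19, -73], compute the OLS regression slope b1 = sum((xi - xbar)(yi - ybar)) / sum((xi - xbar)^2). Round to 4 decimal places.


Calculate xbar = 13.2000, ybar = -51.6000.
S_xx = 252.8000, S_xy = -756.4000.
Using b1 = S_xy / S_xx = -756.4000 / 252.8000, we get b1 = -2.9921.

-2.9921


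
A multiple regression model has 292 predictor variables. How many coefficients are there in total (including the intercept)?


Each predictor gets one coefficient, plus one intercept.
Total parameters = 292 + 1 = 293.

293


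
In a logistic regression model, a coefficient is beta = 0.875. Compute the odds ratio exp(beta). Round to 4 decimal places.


Odds ratio = exp(beta) = exp(0.875).
= 2.3989.

2.3989


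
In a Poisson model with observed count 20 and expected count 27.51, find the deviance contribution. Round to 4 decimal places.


y/mu = 20/27.51 = 0.727008 (approx.), and ln(20/27.51) = -0.318817.
y * ln(y/mu) = 20 * -0.318817 = -6.376340.
y - mu = -7.51.
D = 2 * (-6.376340 - -7.51) = 2.267320, which rounds to 2.2673.

2.2673


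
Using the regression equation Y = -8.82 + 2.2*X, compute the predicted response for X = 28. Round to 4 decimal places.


Substitute X = 28 into the equation:
Y = -8.82 + 2.2 * 28 = -8.82 + 61.6000 = 52.7800.

52.7800


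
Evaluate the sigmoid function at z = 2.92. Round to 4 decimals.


Compute exp(-2.9200) = 0.0539.
Sigmoid = 1 / (1 + 0.0539) = 1 / 1.0539 = 0.9488.

0.9488


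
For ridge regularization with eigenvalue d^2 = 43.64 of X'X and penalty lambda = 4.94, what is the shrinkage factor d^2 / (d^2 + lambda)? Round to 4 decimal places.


Compute the denominator: 43.64 + 4.94 = 48.5800.
Shrinkage factor = 43.64 / 48.5800 = 0.8983.

0.8983


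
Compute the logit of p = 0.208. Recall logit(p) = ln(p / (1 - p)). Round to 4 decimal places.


The odds are p/(1-p) = 0.208 / 0.792 = 0.2626.
logit(p) = ln(0.2626) = -1.3370.

-1.3370


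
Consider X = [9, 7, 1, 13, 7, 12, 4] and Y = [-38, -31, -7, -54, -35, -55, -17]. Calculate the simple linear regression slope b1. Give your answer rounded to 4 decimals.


First compute the means: xbar = 7.5714, ybar = -33.8571.
Then S_xx = sum((xi - xbar)^2) = 107.7143.
S_xy = sum((xi - xbar)(yi - ybar)) = -446.5714.
b1 = S_xy / S_xx = -446.5714 / 107.7143 = -4.1459.

-4.1459


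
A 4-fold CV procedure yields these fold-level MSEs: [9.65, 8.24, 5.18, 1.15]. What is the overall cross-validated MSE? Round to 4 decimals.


Total MSE across folds = 24.2200.
CV-MSE = 24.2200/4 = 6.0550.

6.0550


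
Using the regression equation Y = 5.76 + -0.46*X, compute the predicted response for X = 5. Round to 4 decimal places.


Predicted value:
Y = 5.76 + (-0.46)(5) = 5.76 + -2.3000 = 3.4600.

3.4600


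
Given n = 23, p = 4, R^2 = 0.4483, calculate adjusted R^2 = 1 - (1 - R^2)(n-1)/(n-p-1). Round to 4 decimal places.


Using the formula:
(1 - 0.4483) = 0.5517.
Multiply by 22/18: 0.5517 * 22 = 12.1374, then 12.1374 / 18 = 0.6743.
Adj R^2 = 1 - 0.6743 = 0.3257.

0.3257


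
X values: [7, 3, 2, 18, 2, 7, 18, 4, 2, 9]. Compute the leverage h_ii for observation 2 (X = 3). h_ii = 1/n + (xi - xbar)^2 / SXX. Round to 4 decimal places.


n = 10, xbar = 7.2000.
SXX = sum((xi - xbar)^2) = 345.6000.
h = 1/10 + (3 - 7.2000)^2 / 345.6000 = 0.1510.

0.1510


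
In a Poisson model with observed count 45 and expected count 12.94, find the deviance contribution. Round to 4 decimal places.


y/mu = 45/12.94 = 3.477589 (approx.), and ln(45/12.94) = 1.246339.
y * ln(y/mu) = 45 * 1.246339 = 56.085255.
y - mu = 32.06.
D = 2 * (56.085255 - 32.06) = 48.050510, which rounds to 48.0505.

48.0505


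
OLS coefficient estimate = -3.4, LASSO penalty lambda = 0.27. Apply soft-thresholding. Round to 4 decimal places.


Check: |-3.4| = 3.4 vs lambda = 0.27.
Since |beta| > lambda, coefficient = sign(beta)*(|beta| - lambda) = -3.1300.
Soft-thresholded coefficient = -3.1300.

-3.1300


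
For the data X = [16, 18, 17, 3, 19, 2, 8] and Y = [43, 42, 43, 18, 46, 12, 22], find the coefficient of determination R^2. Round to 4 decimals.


Fit the OLS line: b0 = 9.3951, b1 = 1.9305.
SSres = 30.1562.
SStot = 1233.4286.
R^2 = 1 - 30.1562/1233.4286 = 0.9756.

0.9756


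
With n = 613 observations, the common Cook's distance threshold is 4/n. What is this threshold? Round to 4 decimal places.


Cook's distance cutoff = 4/n = 4/613.
= 0.0065.

0.0065


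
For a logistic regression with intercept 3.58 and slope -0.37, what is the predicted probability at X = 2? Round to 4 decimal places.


Linear predictor: z = 3.58 + -0.37 * 2 = 2.8400.
P = 1/(1 + exp(-2.8400)) = 1/(1 + 0.0584) = 0.9448.

0.9448


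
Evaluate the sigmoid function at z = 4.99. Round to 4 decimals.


First, exp(-4.9900) = 0.0068.
Then sigma(z) = 1/(1 + 0.0068) = 0.9932.

0.9932


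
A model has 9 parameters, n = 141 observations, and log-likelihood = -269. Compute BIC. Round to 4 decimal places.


ln(141) = 4.948760.
k * ln(n) = 9 * 4.948760 = 44.538840.
-2L = 538.
BIC = 44.538840 + 538 = 582.538840, which rounds to 582.5388.

582.5388


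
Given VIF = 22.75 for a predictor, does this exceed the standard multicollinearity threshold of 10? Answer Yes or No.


Compare VIF = 22.75 to the threshold of 10.
22.75 >= 10, so the answer is Yes.

Yes


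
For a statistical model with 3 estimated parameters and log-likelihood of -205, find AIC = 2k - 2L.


AIC = 2*3 - 2*(-205).
= 6 + 410 = 416.

416


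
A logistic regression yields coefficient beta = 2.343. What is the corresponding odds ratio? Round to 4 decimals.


The odds ratio is computed as:
OR = e^(2.343) = 10.4124.

10.4124


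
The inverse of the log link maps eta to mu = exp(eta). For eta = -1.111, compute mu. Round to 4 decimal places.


The inverse log link gives:
mu = exp(-1.111) = 0.3292.

0.3292


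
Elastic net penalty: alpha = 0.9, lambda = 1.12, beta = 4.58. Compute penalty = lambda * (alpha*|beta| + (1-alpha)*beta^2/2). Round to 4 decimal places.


L1 component = 0.9 * |4.58| = 4.1220.
L2 component = 0.1 * 4.58^2 / 2 = 1.0488.
Penalty = 1.12 * (4.1220 + 1.0488) = 1.12 * 5.1708 = 5.7913.

5.7913


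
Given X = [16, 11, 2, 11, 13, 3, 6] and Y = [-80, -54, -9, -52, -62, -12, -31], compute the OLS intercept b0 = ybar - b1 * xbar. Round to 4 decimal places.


The slope is b1 = -5.0034.
Sample means are xbar = 8.8571 and ybar = -42.8571.
Intercept: b0 = -42.8571 - (-5.0034)(8.8571) = 1.4589.

1.4589


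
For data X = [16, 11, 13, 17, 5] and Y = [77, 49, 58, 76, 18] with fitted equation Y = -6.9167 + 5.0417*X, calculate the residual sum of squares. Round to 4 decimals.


For each point, residual = actual - predicted.
Residuals: [3.2495, 0.4580, -0.6254, -2.7922, -0.2918].
Sum of squared residuals = 19.0417.

19.0417


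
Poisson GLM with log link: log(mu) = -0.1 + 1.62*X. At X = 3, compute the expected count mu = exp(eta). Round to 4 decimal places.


Linear predictor: eta = -0.1 + (1.62)(3) = 4.7600.
Expected count: mu = exp(4.7600) = 116.7459.

116.7459


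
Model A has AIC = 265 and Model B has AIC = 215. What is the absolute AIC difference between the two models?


Absolute difference = |265 - 215| = 50.
The model with lower AIC (B) is preferred.

50


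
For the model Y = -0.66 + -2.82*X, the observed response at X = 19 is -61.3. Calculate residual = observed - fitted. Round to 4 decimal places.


Fitted value at X = 19 is yhat = -0.66 + -2.82*19 = -54.2400.
Residual = -61.3 - -54.2400 = -7.0600.

-7.0600


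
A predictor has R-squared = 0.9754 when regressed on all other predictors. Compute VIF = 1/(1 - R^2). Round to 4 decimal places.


Using VIF = 1/(1 - R^2_j):
1 - 0.9754 = 0.0246.
VIF = 40.6504.

40.6504


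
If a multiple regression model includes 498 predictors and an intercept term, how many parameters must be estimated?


Including the intercept, the model has 498 predictor coefficients + 1 intercept.
Total = 499.

499


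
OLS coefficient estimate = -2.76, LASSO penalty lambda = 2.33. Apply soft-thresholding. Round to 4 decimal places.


Absolute value: |-2.76| = 2.76.
Compare to lambda = 2.33.
Since |beta| > lambda, coefficient = sign(beta)*(|beta| - lambda) = -0.4300.

-0.4300


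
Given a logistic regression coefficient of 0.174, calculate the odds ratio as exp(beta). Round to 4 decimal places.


The odds ratio is computed as:
OR = e^(0.174) = 1.1901.

1.1901


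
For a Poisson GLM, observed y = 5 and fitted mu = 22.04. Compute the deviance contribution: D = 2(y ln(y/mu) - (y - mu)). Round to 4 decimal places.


Compute y*ln(y/mu) = 5*ln(5/22.04) = 5*-1.483421 = -7.417105.
y - mu = -17.04.
D = 2*(-7.417105 - (-17.04)) = 19.245790, which rounds to 19.2458.

19.2458


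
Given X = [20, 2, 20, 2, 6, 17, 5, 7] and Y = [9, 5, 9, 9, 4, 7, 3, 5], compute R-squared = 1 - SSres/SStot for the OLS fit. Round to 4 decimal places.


The fitted line is Y = 4.5851 + 0.1813*X.
SSres = 27.8501, SStot = 41.8750.
R^2 = 1 - SSres/SStot = 0.3349.

0.3349


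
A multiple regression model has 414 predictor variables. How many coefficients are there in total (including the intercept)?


Each predictor gets one coefficient, plus one intercept.
Total parameters = 414 + 1 = 415.

415


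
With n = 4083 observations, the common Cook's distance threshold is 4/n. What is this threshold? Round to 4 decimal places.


Using the rule of thumb:
Threshold = 4 / 4083 = 0.0010.

0.0010


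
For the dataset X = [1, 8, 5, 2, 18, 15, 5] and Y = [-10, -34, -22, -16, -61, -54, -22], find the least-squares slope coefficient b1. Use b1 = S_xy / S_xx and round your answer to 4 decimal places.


The sample means are xbar = 7.7143 and ybar = -31.2857.
Compute S_xx = 251.4286 and S_xy = -752.5714.
Slope b1 = S_xy / S_xx = -752.5714 / 251.4286 = -2.9932.

-2.9932


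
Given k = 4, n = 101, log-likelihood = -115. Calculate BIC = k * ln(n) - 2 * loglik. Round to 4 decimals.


Compute k*ln(n) = 4*ln(101) = 4*4.615121 = 18.460484.
Then -2*loglik = 230.
BIC = 18.460484 + 230 = 248.460484, which rounds to 248.4605.

248.4605


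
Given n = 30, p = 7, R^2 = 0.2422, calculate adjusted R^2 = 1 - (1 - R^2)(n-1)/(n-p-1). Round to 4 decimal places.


Plug in: Adj R^2 = 1 - (1 - 0.2422) * 29/22.
= 1 - 0.7578 * 29/22
= 1 - 21.9762 / 22
= 1 - 0.9989 = 0.0011.

0.0011


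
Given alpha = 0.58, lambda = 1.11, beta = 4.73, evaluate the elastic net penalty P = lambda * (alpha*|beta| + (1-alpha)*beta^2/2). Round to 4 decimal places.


Compute:
L1 = 0.58 * 4.73 = 2.7434.
L2 = 0.42 * 4.73^2 / 2 = 4.6983.
Penalty = 1.11 * (2.7434 + 4.6983) = 8.2603.

8.2603


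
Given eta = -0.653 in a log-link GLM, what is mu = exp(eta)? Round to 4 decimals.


mu = exp(eta) = exp(-0.653).
= 0.5205.

0.5205


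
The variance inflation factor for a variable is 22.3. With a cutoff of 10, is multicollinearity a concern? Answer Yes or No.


The threshold is 10.
VIF = 22.3 is >= 10.
Multicollinearity indication: Yes.

Yes


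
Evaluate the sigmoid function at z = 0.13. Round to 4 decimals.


First, exp(-0.1300) = 0.8781.
Then sigma(z) = 1/(1 + 0.8781) = 0.5325.

0.5325


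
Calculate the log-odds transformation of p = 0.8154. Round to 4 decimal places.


The odds are p/(1-p) = 0.8154 / 0.1846 = 4.4171.
logit(p) = ln(4.4171) = 1.4855.

1.4855


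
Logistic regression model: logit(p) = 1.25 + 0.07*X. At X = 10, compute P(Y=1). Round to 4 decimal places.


z = 1.25 + 0.07 * 10 = 1.9500.
Sigmoid: P = 1 / (1 + exp(-1.9500)) = 0.8754.

0.8754


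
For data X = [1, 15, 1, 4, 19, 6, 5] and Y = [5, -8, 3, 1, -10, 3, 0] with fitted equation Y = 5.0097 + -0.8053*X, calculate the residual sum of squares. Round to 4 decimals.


Compute predicted values, then residuals = yi - yhat_i.
Residuals: [0.7956, -0.9302, -1.2044, -0.7885, 0.2910, 2.8221, -0.9832].
SSres = sum(residual^2) = 12.5862.

12.5862


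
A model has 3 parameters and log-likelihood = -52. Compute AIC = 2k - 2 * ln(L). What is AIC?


AIC = 2*3 - 2*(-52).
= 6 + 104 = 110.

110


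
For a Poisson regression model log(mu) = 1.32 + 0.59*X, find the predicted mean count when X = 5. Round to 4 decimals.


eta = 1.32 + 0.59 * 5 = 4.2700.
mu = exp(4.2700) = 71.5216.

71.5216


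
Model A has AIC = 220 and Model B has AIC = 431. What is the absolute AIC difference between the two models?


Absolute difference = |220 - 431| = 211.
The model with lower AIC (A) is preferred.

211


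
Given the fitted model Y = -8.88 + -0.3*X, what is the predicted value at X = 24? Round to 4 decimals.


Substitute X = 24 into the equation:
Y = -8.88 + -0.3 * 24 = -8.88 + -7.2000 = -16.0800.

-16.0800


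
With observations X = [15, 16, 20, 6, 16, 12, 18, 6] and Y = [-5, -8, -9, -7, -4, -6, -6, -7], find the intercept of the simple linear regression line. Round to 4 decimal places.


The slope is b1 = -0.0130.
Sample means are xbar = 13.6250 and ybar = -6.5000.
Intercept: b0 = -6.5000 - (-0.0130)(13.6250) = -6.3225.

-6.3225


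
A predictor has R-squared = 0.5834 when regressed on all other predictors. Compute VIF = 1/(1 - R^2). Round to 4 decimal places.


VIF = 1 / (1 - 0.5834).
= 1 / 0.4166 = 2.4004.

2.4004


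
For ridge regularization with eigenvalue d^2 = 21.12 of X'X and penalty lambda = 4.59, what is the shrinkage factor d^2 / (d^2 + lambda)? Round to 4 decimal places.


d^2 + lambda = 21.12 + 4.59 = 25.7100.
Shrinkage factor = 21.12/25.7100 = 0.8215.

0.8215


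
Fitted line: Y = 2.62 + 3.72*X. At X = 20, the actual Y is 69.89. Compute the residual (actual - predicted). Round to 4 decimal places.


Fitted value at X = 20 is yhat = 2.62 + 3.72*20 = 77.0200.
Residual = 69.89 - 77.0200 = -7.1300.

-7.1300


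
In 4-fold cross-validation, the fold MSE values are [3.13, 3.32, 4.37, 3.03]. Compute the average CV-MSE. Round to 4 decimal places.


Sum of fold MSEs = 13.8500.
Average = 13.8500 / 4 = 3.4625.

3.4625


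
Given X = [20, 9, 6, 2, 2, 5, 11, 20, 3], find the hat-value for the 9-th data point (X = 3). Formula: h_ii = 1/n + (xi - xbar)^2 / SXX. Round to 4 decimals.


Mean of X: xbar = 8.6667.
SXX = 404.0000.
For X = 3: h = 1/9 + (3 - 8.6667)^2/404.0000 = 0.1906.

0.1906


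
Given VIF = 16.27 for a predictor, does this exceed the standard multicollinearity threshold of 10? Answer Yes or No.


Check: VIF = 16.27 vs threshold = 10.
Since 16.27 >= 10, the answer is Yes.

Yes


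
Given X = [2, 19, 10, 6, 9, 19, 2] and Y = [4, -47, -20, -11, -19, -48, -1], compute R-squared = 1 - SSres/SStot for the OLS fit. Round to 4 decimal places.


The fitted line is Y = 7.1673 + -2.8682*X.
SSres = 16.4056, SStot = 2531.4286.
R^2 = 1 - SSres/SStot = 0.9935.

0.9935


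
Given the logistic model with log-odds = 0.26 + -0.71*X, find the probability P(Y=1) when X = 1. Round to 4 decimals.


Compute z = 0.26 + (-0.71)(1) = -0.4500.
exp(-z) = 1.5683.
P = 1/(1 + 1.5683) = 0.3894.

0.3894


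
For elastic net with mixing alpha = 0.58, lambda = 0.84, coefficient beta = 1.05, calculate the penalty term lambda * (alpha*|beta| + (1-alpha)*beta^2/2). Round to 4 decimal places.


Compute:
L1 = 0.58 * 1.05 = 0.6090.
L2 = 0.42 * 1.05^2 / 2 = 0.2315.
Penalty = 0.84 * (0.6090 + 0.2315) = 0.7060.

0.7060


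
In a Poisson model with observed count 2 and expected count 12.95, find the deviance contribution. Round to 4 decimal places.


First: ln(2/12.95) = -1.867949.
Then: 2 * -1.867949 = -3.735898.
y - mu = 2 - 12.95 = -10.95.
D = 2(-3.735898 - -10.95) = 14.428204, which rounds to 14.4282.

14.4282


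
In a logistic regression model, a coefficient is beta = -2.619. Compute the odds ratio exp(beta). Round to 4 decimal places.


The odds ratio is computed as:
OR = e^(-2.619) = 0.0729.

0.0729


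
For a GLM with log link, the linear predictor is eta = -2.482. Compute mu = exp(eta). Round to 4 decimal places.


Apply the inverse link:
mu = e^-2.482 = 0.0836.

0.0836


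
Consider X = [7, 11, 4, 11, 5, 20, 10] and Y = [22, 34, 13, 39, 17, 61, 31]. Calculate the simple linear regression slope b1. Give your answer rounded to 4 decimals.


First compute the means: xbar = 9.7143, ybar = 31.0000.
Then S_xx = sum((xi - xbar)^2) = 171.4286.
S_xy = sum((xi - xbar)(yi - ybar)) = 516.0000.
b1 = S_xy / S_xx = 516.0000 / 171.4286 = 3.0100.

3.0100


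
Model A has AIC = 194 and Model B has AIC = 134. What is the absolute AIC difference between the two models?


Compute |194 - 134| = 60.
Model B has the smaller AIC.

60


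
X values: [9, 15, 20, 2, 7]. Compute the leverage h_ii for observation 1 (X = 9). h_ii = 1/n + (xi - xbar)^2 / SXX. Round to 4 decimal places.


Mean of X: xbar = 10.6000.
SXX = 197.2000.
For X = 9: h = 1/5 + (9 - 10.6000)^2/197.2000 = 0.2130.

0.2130


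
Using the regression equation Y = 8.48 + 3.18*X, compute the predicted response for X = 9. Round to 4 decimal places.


Plug X = 9 into Y = 8.48 + 3.18*X:
Y = 8.48 + 28.6200 = 37.1000.

37.1000


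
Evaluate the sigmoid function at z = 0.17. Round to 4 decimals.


First, exp(-0.1700) = 0.8437.
Then sigma(z) = 1/(1 + 0.8437) = 0.5424.

0.5424


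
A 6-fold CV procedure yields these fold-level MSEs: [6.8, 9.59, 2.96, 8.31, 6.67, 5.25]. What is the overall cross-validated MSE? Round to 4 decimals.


Add all fold MSEs: 39.5800.
Divide by k = 6: 39.5800/6 = 6.5967.

6.5967
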